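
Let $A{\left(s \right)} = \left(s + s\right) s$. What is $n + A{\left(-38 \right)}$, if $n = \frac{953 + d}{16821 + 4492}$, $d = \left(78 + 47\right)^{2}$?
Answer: $\frac{61568522}{21313} \approx 2888.8$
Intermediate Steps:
$d = 15625$ ($d = 125^{2} = 15625$)
$A{\left(s \right)} = 2 s^{2}$ ($A{\left(s \right)} = 2 s s = 2 s^{2}$)
$n = \frac{16578}{21313}$ ($n = \frac{953 + 15625}{16821 + 4492} = \frac{16578}{21313} \approx 0.77783$)
$n + A{\left(-38 \right)} = \frac{16578}{21313} + 2 \left(-38\right)^{2} = \frac{16578}{21313} + 2 \cdot 1444 = \frac{16578}{21313} + 2888 = \frac{61568522}{21313}$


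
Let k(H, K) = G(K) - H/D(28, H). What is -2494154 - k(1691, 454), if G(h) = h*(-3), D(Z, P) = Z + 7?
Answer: -87246029/35 ≈ -2.4927e+6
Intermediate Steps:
D(Z, P) = 7 + Z
G(h) = -3*h
k(H, K) = -3*K - H/35 (k(H, K) = -3*K - H/(7 + 28) = -3*K - H/35)
-2494154 - k(1691, 454) = -2494154 - (-3*454 - 1/35*1691) = -2494154 - (-1362 - 1691/35) = -2494154 - 1*(-49361/35) = -2494154 + 49361/35 = -87246029/35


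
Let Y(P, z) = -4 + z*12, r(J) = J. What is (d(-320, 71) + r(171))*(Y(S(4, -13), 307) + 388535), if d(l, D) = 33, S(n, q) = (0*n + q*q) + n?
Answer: 80011860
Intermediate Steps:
S(n, q) = n + q² (S(n, q) = (0 + q²) + n = q² + n = n + q²)
Y(P, z) = -4 + 12*z
(d(-320, 71) + r(171))*(Y(S(4, -13), 307) + 388535) = (33 + 171)*((-4 + 12*307) + 388535) = 204*((-4 + 3684) + 388535) = 204*(3680 + 388535) = 204*392215 = 80011860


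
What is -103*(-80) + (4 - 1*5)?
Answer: 8239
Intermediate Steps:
-103*(-80) + (4 - 1*5) = 8240 + (4 - 5) = 8240 - 1 = 8239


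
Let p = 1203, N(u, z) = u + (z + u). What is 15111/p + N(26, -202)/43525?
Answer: 8767011/698141 ≈ 12.558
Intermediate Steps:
N(u, z) = z + 2*u (N(u, z) = u + (u + z) = z + 2*u)
15111/p + N(26, -202)/43525 = 15111/1203 + (-202 + 2*26)/43525 = 15111*(1/1203) + (-202 + 52)*(1/43525) = 5037/401 - 150*1/43525 = 5037/401 - 6/1741 = 8767011/698141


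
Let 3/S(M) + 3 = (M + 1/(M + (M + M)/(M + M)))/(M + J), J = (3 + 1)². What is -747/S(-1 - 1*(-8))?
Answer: 123255/184 ≈ 669.86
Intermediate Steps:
J = 16 (J = 4² = 16)
S(M) = 3/(-3 + (M + 1/(1 + M))/(16 + M)) (S(M) = 3/(-3 + (M + 1/(M + (M + M)/(M + M)))/(M + 16)) = 3/(-3 + (M + 1/(M + (2*M)/((2*M))))/(16 + M)) = 3/(-3 + (M + 1/(M + (2*M)*(1/(2*M))))/(16 + M)) = 3/(-3 + (M + 1/(M + 1))/(16 + M)) = 3/(-3 + (M + 1/(1 + M))/(16 + M)))
-747/S(-1 - 1*(-8)) = -747*(47 + 2*(-1 - 1*(-8))² + 50*(-1 - 1*(-8)))/(3*(-16 - (-1 - 1*(-8))² - 17*(-1 - 1*(-8)))) = -747*(47 + 2*(-1 + 8)² + 50*(-1 + 8))/(3*(-16 - (-1 + 8)² - 17*(-1 + 8))) = -747*(47 + 2*7² + 50*7)/(3*(-16 - 1*7² - 17*7)) = -747*(47 + 2*49 + 350)/(3*(-16 - 1*49 - 119)) = -747*(47 + 98 + 350)/(3*(-16 - 49 - 119)) = -747/(3*(-184)/495) = -747/(3*(1/495)*(-184)) = -747/(-184/165) = -747*(-165/184) = 123255/184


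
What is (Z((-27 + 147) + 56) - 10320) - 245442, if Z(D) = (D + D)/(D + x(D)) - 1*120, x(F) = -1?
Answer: -44778998/175 ≈ -2.5588e+5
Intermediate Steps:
Z(D) = -120 + 2*D/(-1 + D) (Z(D) = (D + D)/(D - 1) - 1*120 = (2*D)/(-1 + D) - 120 = 2*D/(-1 + D) - 120 = -120 + 2*D/(-1 + D))
(Z((-27 + 147) + 56) - 10320) - 245442 = (2*(60 - 59*((-27 + 147) + 56))/(-1 + ((-27 + 147) + 56)) - 10320) - 245442 = (2*(60 - 59*(120 + 56))/(-1 + (120 + 56)) - 10320) - 245442 = (2*(60 - 59*176)/(-1 + 176) - 10320) - 245442 = (2*(60 - 10384)/175 - 10320) - 245442 = (2*(1/175)*(-10324) - 10320) - 245442 = (-20648/175 - 10320) - 245442 = -1826648/175 - 245442 = -44778998/175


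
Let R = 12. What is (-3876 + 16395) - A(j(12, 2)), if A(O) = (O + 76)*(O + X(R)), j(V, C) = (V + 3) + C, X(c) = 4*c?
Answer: 6474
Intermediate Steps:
j(V, C) = 3 + C + V (j(V, C) = (3 + V) + C = 3 + C + V)
A(O) = (48 + O)*(76 + O) (A(O) = (O + 76)*(O + 4*12) = (76 + O)*(O + 48) = (76 + O)*(48 + O) = (48 + O)*(76 + O))
(-3876 + 16395) - A(j(12, 2)) = (-3876 + 16395) - (3648 + (3 + 2 + 12)² + 124*(3 + 2 + 12)) = 12519 - (3648 + 17² + 124*17) = 12519 - (3648 + 289 + 2108) = 12519 - 1*6045 = 12519 - 6045 = 6474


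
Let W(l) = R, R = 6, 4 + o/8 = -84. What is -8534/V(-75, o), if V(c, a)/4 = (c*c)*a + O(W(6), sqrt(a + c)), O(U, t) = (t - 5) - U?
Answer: 16897366937/31363374241800 + 4267*I*sqrt(779)/31363374241800 ≈ 0.00053876 + 3.7972e-9*I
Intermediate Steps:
o = -704 (o = -32 + 8*(-84) = -32 - 672 = -704)
W(l) = 6
O(U, t) = -5 + t - U (O(U, t) = (-5 + t) - U = -5 + t - U)
V(c, a) = -44 + 4*sqrt(a + c) + 4*a*c**2 (V(c, a) = 4*((c*c)*a + (-5 + sqrt(a + c) - 1*6)) = 4*(c**2*a + (-5 + sqrt(a + c) - 6)) = 4*(a*c**2 + (-11 + sqrt(a + c))) = 4*(-11 + sqrt(a + c) + a*c**2) = -44 + 4*sqrt(a + c) + 4*a*c**2)
-8534/V(-75, o) = -8534/(-44 + 4*sqrt(-704 - 75) + 4*(-704)*(-75)**2) = -8534/(-44 + 4*sqrt(-779) + 4*(-704)*5625) = -8534/(-44 + 4*(I*sqrt(779)) - 15840000) = -8534/(-44 + 4*I*sqrt(779) - 15840000) = -8534/(-15840044 + 4*I*sqrt(779))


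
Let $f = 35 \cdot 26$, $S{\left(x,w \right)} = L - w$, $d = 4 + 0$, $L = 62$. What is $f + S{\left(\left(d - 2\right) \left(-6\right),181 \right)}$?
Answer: $791$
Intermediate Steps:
$d = 4$
$S{\left(x,w \right)} = 62 - w$
$f = 910$
$f + S{\left(\left(d - 2\right) \left(-6\right),181 \right)} = 910 + \left(62 - 181\right) = 910 - 119 = 791$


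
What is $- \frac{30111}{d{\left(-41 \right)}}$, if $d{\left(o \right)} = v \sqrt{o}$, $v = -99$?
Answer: $- \frac{10037 i \sqrt{41}}{1353} \approx - 47.5 i$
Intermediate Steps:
$d{\left(o \right)} = - 99 \sqrt{o}$
$- \frac{30111}{d{\left(-41 \right)}} = - \frac{30111}{\left(-99\right) \sqrt{-41}} = - \frac{30111}{\left(-99\right) i \sqrt{41}} = - 30111 \frac{i \sqrt{41}}{4059} = - \frac{10037 i \sqrt{41}}{1353}$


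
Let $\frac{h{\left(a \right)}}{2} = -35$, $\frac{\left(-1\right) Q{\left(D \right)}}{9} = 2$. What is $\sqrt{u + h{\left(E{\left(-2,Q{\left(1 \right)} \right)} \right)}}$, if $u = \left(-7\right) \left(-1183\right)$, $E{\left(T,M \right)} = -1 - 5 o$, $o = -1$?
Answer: $\sqrt{8211} \approx 90.615$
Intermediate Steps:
$Q{\left(D \right)} = -18$ ($Q{\left(D \right)} = \left(-9\right) 2 = -18$)
$E{\left(T,M \right)} = 4$ ($E{\left(T,M \right)} = -1 - -5 = -1 + 5 = 4$)
$h{\left(a \right)} = -70$ ($h{\left(a \right)} = 2 \left(-35\right) = -70$)
$u = 8281$
$\sqrt{u + h{\left(E{\left(-2,Q{\left(1 \right)} \right)} \right)}} = \sqrt{8281 - 70} = \sqrt{8211}$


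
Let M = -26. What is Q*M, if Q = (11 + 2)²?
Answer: -4394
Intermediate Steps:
Q = 169 (Q = 13² = 169)
Q*M = 169*(-26) = -4394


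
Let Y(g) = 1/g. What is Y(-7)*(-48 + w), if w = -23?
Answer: 71/7 ≈ 10.143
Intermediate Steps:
Y(-7)*(-48 + w) = (-48 - 23)/(-7) = -⅐*(-71) = 71/7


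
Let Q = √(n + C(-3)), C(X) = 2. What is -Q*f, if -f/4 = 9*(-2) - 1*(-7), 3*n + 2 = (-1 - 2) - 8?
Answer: -44*I*√21/3 ≈ -67.211*I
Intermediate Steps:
n = -13/3 (n = -⅔ + ((-1 - 2) - 8)/3 = -⅔ + (-3 - 8)/3 = -⅔ + (⅓)*(-11) = -⅔ - 11/3 = -13/3 ≈ -4.3333)
f = 44 (f = -4*(9*(-2) - 1*(-7)) = -4*(-18 + 7) = -4*(-11) = 44)
Q = I*√21/3 (Q = √(-13/3 + 2) = √(-7/3) = I*√21/3 ≈ 1.5275*I)
-Q*f = -I*√21/3*44 = -44*I*√21/3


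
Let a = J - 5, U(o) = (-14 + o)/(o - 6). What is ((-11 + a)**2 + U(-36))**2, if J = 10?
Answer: 609961/441 ≈ 1383.1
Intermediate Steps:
U(o) = (-14 + o)/(-6 + o)
a = 5 (a = 10 - 5 = 5)
((-11 + a)**2 + U(-36))**2 = ((-11 + 5)**2 + (-14 - 36)/(-6 - 36))**2 = ((-6)**2 - 50/(-42))**2 = (36 - 1/42*(-50))**2 = (36 + 25/21)**2 = (781/21)**2 = 609961/441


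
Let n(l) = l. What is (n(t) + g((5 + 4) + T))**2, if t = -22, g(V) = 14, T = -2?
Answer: 64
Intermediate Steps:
(n(t) + g((5 + 4) + T))**2 = (-22 + 14)**2 = (-8)**2 = 64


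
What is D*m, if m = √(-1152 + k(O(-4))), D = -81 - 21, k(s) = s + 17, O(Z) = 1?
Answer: -918*I*√14 ≈ -3434.8*I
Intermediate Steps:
k(s) = 17 + s
D = -102
m = 9*I*√14 (m = √(-1152 + (17 + 1)) = √(-1152 + 18) = √(-1134) = 9*I*√14 ≈ 33.675*I)
D*m = -918*I*√14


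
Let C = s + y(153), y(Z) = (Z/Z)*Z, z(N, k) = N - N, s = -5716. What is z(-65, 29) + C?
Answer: -5563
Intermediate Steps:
z(N, k) = 0
y(Z) = Z (y(Z) = 1*Z = Z)
C = -5563 (C = -5716 + 153 = -5563)
z(-65, 29) + C = 0 - 5563 = -5563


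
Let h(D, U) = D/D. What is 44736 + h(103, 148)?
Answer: 44737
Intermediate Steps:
h(D, U) = 1
44736 + h(103, 148) = 44736 + 1 = 44737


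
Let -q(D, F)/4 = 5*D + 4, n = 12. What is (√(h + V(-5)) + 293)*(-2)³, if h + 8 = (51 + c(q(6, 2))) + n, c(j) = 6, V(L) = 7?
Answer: -2344 - 16*√17 ≈ -2410.0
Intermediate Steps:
q(D, F) = -16 - 20*D (q(D, F) = -4*(5*D + 4) = -4*(4 + 5*D) = -16 - 20*D)
h = 61 (h = -8 + ((51 + 6) + 12) = -8 + (57 + 12) = -8 + 69 = 61)
(√(h + V(-5)) + 293)*(-2)³ = (√(61 + 7) + 293)*(-2)³ = (√68 + 293)*(-8) = (2*√17 + 293)*(-8) = (293 + 2*√17)*(-8) = -2344 - 16*√17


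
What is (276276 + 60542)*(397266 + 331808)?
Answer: 245565246532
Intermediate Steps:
(276276 + 60542)*(397266 + 331808) = 336818*729074 = 245565246532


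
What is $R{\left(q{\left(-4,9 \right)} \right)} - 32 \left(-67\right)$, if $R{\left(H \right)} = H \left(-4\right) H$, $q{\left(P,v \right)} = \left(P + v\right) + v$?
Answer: $1360$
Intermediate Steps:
$q{\left(P,v \right)} = P + 2 v$
$R{\left(H \right)} = - 4 H^{2}$ ($R{\left(H \right)} = - 4 H H = - 4 H^{2}$)
$R{\left(q{\left(-4,9 \right)} \right)} - 32 \left(-67\right) = - 4 \left(-4 + 2 \cdot 9\right)^{2} - 32 \left(-67\right) = - 4 \left(-4 + 18\right)^{2} - -2144 = - 4 \cdot 14^{2} + 2144 = \left(-4\right) 196 + 2144 = -784 + 2144 = 1360$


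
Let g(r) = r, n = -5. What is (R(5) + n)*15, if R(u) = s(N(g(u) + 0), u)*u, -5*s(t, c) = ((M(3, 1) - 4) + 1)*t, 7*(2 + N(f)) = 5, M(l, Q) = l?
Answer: -75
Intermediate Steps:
N(f) = -9/7 (N(f) = -2 + (⅐)*5 = -2 + 5/7 = -9/7)
s(t, c) = 0 (s(t, c) = -((3 - 4) + 1)*t/5 = -(-1 + 1)*t/5 = -0*t = -⅕*0 = 0)
R(u) = 0 (R(u) = 0*u = 0)
(R(5) + n)*15 = (0 - 5)*15 = -5*15 = -75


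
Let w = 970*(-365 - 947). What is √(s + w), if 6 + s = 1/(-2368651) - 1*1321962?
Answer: I*√14557067798722521659/2368651 ≈ 1610.8*I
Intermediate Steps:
s = -3131280825169/2368651 (s = -6 + (1/(-2368651) - 1*1321962) = -6 + (-1/2368651 - 1321962) = -6 - 3131266613263/2368651 = -3131280825169/2368651 ≈ -1.3220e+6)
w = -1272640 (w = 970*(-1312) = -1272640)
√(s + w) = √(-3131280825169/2368651 - 1272640) = √(-6145720833809/2368651) = I*√14557067798722521659/2368651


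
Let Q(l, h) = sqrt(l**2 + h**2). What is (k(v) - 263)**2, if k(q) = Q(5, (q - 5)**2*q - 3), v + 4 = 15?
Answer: (263 - sqrt(154474))**2 ≈ 16908.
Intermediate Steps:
v = 11 (v = -4 + 15 = 11)
Q(l, h) = sqrt(h**2 + l**2)
k(q) = sqrt(25 + (-3 + q*(-5 + q)**2)**2) (k(q) = sqrt(((q - 5)**2*q - 3)**2 + 5**2) = sqrt(((-5 + q)**2*q - 3)**2 + 25) = sqrt((q*(-5 + q)**2 - 3)**2 + 25) = sqrt((-3 + q*(-5 + q)**2)**2 + 25) = sqrt(25 + (-3 + q*(-5 + q)**2)**2))
(k(v) - 263)**2 = (sqrt(25 + (-3 + 11*(-5 + 11)**2)**2) - 263)**2 = (sqrt(25 + (-3 + 11*6**2)**2) - 263)**2 = (sqrt(25 + (-3 + 11*36)**2) - 263)**2 = (sqrt(25 + (-3 + 396)**2) - 263)**2 = (sqrt(25 + 393**2) - 263)**2 = (sqrt(25 + 154449) - 263)**2 = (sqrt(154474) - 263)**2 = (-263 + sqrt(154474))**2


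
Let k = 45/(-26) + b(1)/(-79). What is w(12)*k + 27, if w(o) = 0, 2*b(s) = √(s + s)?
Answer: 27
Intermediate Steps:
b(s) = √2*√s/2 (b(s) = √(s + s)/2 = √(2*s)/2 = (√2*√s)/2 = √2*√s/2)
k = -45/26 - √2/158 (k = 45/(-26) + (√2*√1/2)/(-79) = 45*(-1/26) + ((½)*√2*1)*(-1/79) = -45/26 + (√2/2)*(-1/79) = -45/26 - √2/158 ≈ -1.7397)
w(12)*k + 27 = 0*(-45/26 - √2/158) + 27 = 0 + 27 = 27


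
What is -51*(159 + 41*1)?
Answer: -10200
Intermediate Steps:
-51*(159 + 41*1) = -51*(159 + 41) = -51*200 = -10200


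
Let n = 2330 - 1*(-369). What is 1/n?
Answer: 1/2699 ≈ 0.00037051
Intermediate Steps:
n = 2699 (n = 2330 + 369 = 2699)
1/n = 1/2699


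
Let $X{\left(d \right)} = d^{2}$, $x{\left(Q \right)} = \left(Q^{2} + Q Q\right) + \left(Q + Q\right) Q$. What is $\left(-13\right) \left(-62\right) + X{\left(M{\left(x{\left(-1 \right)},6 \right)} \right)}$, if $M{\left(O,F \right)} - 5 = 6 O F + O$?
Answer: $24215$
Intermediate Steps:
$x{\left(Q \right)} = 4 Q^{2}$ ($x{\left(Q \right)} = \left(Q^{2} + Q^{2}\right) + 2 Q Q = 2 Q^{2} + 2 Q^{2} = 4 Q^{2}$)
$M{\left(O,F \right)} = 5 + O + 6 F O$ ($M{\left(O,F \right)} = 5 + \left(6 O F + O\right) = 5 + \left(6 F O + O\right) = 5 + \left(O + 6 F O\right) = 5 + O + 6 F O$)
$\left(-13\right) \left(-62\right) + X{\left(M{\left(x{\left(-1 \right)},6 \right)} \right)} = \left(-13\right) \left(-62\right) + \left(5 + 4 \left(-1\right)^{2} + 6 \cdot 6 \cdot 4 \left(-1\right)^{2}\right)^{2} = 806 + \left(5 + 4 \cdot 1 + 6 \cdot 6 \cdot 4 \cdot 1\right)^{2} = 806 + \left(5 + 4 + 6 \cdot 6 \cdot 4\right)^{2} = 806 + \left(5 + 4 + 144\right)^{2} = 806 + 153^{2} = 806 + 23409 = 24215$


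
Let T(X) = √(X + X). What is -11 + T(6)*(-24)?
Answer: -11 - 48*√3 ≈ -94.138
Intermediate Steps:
T(X) = √2*√X (T(X) = √(2*X) = √2*√X)
-11 + T(6)*(-24) = -11 + (√2*√6)*(-24) = -11 + (2*√3)*(-24) = -11 - 48*√3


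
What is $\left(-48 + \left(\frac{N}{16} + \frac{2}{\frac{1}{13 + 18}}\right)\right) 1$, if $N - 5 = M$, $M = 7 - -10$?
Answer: $\frac{123}{8} \approx 15.375$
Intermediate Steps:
$M = 17$ ($M = 7 + 10 = 17$)
$N = 22$ ($N = 5 + 17 = 22$)
$\left(-48 + \left(\frac{N}{16} + \frac{2}{\frac{1}{13 + 18}}\right)\right) 1 = \left(-48 + \left(\frac{22}{16} + \frac{2}{\frac{1}{13 + 18}}\right)\right) 1 = \left(-48 + \left(22 \cdot \frac{1}{16} + \frac{2}{\frac{1}{31}}\right)\right) 1 = \left(-48 + \left(\frac{11}{8} + 2 \frac{1}{\frac{1}{31}}\right)\right) 1 = \left(-48 + \left(\frac{11}{8} + 2 \cdot 31\right)\right) 1 = \left(-48 + \left(\frac{11}{8} + 62\right)\right) 1 = \left(-48 + \frac{507}{8}\right) 1 = \frac{123}{8} \cdot 1 = \frac{123}{8}$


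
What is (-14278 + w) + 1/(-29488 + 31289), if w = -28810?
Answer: -77601487/1801 ≈ -43088.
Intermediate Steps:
(-14278 + w) + 1/(-29488 + 31289) = (-14278 - 28810) + 1/(-29488 + 31289) = -43088 + 1/1801 = -77601487/1801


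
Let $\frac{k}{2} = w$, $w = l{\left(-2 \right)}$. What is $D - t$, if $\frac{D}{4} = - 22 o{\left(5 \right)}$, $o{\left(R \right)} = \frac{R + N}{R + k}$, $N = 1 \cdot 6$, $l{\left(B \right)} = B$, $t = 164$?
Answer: $-1132$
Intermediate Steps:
$w = -2$
$k = -4$ ($k = 2 \left(-2\right) = -4$)
$N = 6$
$o{\left(R \right)} = \frac{6 + R}{-4 + R}$ ($o{\left(R \right)} = \frac{R + 6}{R - 4} = \frac{6 + R}{-4 + R}$)
$D = -968$ ($D = 4 \left(- 22 \frac{6 + 5}{-4 + 5}\right) = 4 \left(- 22 \cdot 1^{-1} \cdot 11\right) = 4 \left(- 22 \cdot 1 \cdot 11\right) = 4 \left(\left(-22\right) 11\right) = 4 \left(-242\right) = -968$)
$D - t = -968 - 164 = -1132$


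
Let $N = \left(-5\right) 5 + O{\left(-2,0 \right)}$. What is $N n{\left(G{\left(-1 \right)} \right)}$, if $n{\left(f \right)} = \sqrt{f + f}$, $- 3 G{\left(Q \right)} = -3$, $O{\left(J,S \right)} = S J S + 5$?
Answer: $- 20 \sqrt{2} \approx -28.284$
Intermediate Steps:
$O{\left(J,S \right)} = 5 + J S^{2}$ ($O{\left(J,S \right)} = J S S + 5 = J S^{2} + 5 = 5 + J S^{2}$)
$G{\left(Q \right)} = 1$ ($G{\left(Q \right)} = \left(- \frac{1}{3}\right) \left(-3\right) = 1$)
$N = -20$ ($N = \left(-5\right) 5 + \left(5 - 2 \cdot 0^{2}\right) = -25 + \left(5 - 0\right) = -25 + \left(5 + 0\right) = -25 + 5 = -20$)
$n{\left(f \right)} = \sqrt{2} \sqrt{f}$ ($n{\left(f \right)} = \sqrt{2 f} = \sqrt{2} \sqrt{f}$)
$N n{\left(G{\left(-1 \right)} \right)} = - 20 \sqrt{2} \sqrt{1} = - 20 \sqrt{2} \cdot 1 = - 20 \sqrt{2}$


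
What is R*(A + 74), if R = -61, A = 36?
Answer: -6710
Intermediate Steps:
R*(A + 74) = -61*(36 + 74) = -61*110 = -6710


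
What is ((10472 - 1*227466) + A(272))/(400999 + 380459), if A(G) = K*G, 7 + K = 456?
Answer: -15811/130243 ≈ -0.12140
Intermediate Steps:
K = 449 (K = -7 + 456 = 449)
A(G) = 449*G
((10472 - 1*227466) + A(272))/(400999 + 380459) = ((10472 - 1*227466) + 449*272)/(400999 + 380459) = ((10472 - 227466) + 122128)/781458 = (-216994 + 122128)*(1/781458) = -94866*1/781458 = -15811/130243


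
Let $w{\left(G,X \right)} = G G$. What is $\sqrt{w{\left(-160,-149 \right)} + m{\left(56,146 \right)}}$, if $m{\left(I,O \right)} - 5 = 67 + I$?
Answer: $8 \sqrt{402} \approx 160.4$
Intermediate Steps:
$w{\left(G,X \right)} = G^{2}$
$m{\left(I,O \right)} = 72 + I$ ($m{\left(I,O \right)} = 5 + \left(67 + I\right) = 72 + I$)
$\sqrt{w{\left(-160,-149 \right)} + m{\left(56,146 \right)}} = \sqrt{\left(-160\right)^{2} + \left(72 + 56\right)} = \sqrt{25600 + 128} = \sqrt{25728} = 8 \sqrt{402}$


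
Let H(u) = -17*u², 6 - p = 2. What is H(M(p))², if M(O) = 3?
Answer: 23409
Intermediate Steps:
p = 4 (p = 6 - 1*2 = 6 - 2 = 4)
H(M(p))² = (-17*3²)² = (-17*9)² = (-153)² = 23409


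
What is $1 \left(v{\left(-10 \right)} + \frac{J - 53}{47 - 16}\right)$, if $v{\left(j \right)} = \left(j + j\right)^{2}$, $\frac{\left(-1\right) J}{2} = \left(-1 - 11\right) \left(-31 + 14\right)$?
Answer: $\frac{11939}{31} \approx 385.13$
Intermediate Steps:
$J = -408$ ($J = - 2 \left(-1 - 11\right) \left(-31 + 14\right) = - 2 \left(\left(-12\right) \left(-17\right)\right) = \left(-2\right) 204 = -408$)
$v{\left(j \right)} = 4 j^{2}$ ($v{\left(j \right)} = \left(2 j\right)^{2} = 4 j^{2}$)
$1 \left(v{\left(-10 \right)} + \frac{J - 53}{47 - 16}\right) = 1 \left(4 \left(-10\right)^{2} + \frac{-408 - 53}{47 - 16}\right) = 1 \left(4 \cdot 100 - \frac{461}{31}\right) = 1 \left(400 - \frac{461}{31}\right) = 1 \cdot \frac{11939}{31} = \frac{11939}{31}$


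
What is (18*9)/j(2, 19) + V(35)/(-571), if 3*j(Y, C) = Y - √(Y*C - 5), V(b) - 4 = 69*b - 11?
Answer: -624844/16559 - 486*√33/29 ≈ -134.01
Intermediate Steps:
V(b) = -7 + 69*b (V(b) = 4 + (69*b - 11) = 4 + (-11 + 69*b) = -7 + 69*b)
j(Y, C) = -√(-5 + C*Y)/3 + Y/3 (j(Y, C) = (Y - √(Y*C - 5))/3 = (Y - √(C*Y - 5))/3 = (Y - √(-5 + C*Y))/3 = -√(-5 + C*Y)/3 + Y/3)
(18*9)/j(2, 19) + V(35)/(-571) = (18*9)/(-√(-5 + 19*2)/3 + (⅓)*2) + (-7 + 69*35)/(-571) = 162/(-√(-5 + 38)/3 + ⅔) + (-7 + 2415)*(-1/571) = 162/(-√33/3 + ⅔) + 2408*(-1/571) = 162/(⅔ - √33/3) - 2408/571 = -2408/571 + 162/(⅔ - √33/3)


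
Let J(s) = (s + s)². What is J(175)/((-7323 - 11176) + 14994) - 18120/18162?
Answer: -76278520/2121927 ≈ -35.948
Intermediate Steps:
J(s) = 4*s² (J(s) = (2*s)² = 4*s²)
J(175)/((-7323 - 11176) + 14994) - 18120/18162 = (4*175²)/((-7323 - 11176) + 14994) - 18120/18162 = (4*30625)/(-18499 + 14994) - 18120*1/18162 = 122500/(-3505) - 3020/3027 = 122500*(-1/3505) - 3020/3027 = -24500/701 - 3020/3027 = -76278520/2121927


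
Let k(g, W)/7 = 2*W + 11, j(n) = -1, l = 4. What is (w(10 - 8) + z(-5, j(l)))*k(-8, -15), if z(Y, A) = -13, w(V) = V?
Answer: 1463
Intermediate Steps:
k(g, W) = 77 + 14*W (k(g, W) = 7*(2*W + 11) = 7*(11 + 2*W) = 77 + 14*W)
(w(10 - 8) + z(-5, j(l)))*k(-8, -15) = ((10 - 8) - 13)*(77 + 14*(-15)) = (2 - 13)*(77 - 210) = -11*(-133) = 1463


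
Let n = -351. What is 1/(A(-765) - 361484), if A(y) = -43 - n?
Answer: -1/361176 ≈ -2.7687e-6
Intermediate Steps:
A(y) = 308 (A(y) = -43 - 1*(-351) = -43 + 351 = 308)
1/(A(-765) - 361484) = 1/(308 - 361484) = 1/(-361176) = -1/361176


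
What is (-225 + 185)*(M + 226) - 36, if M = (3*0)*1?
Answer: -9076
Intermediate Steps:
M = 0 (M = 0*1 = 0)
(-225 + 185)*(M + 226) - 36 = (-225 + 185)*(0 + 226) - 36 = -40*226 - 36 = -9040 - 36 = -9076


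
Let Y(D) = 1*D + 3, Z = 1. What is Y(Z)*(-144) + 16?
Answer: -560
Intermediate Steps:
Y(D) = 3 + D (Y(D) = D + 3 = 3 + D)
Y(Z)*(-144) + 16 = (3 + 1)*(-144) + 16 = 4*(-144) + 16 = -576 + 16 = -560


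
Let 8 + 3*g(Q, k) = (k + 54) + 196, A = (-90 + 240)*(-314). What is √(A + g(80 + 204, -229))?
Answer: I*√423861/3 ≈ 217.02*I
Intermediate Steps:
A = -47100 (A = 150*(-314) = -47100)
g(Q, k) = 242/3 + k/3 (g(Q, k) = -8/3 + ((k + 54) + 196)/3 = -8/3 + ((54 + k) + 196)/3 = -8/3 + (250 + k)/3 = -8/3 + (250/3 + k/3) = 242/3 + k/3)
√(A + g(80 + 204, -229)) = √(-47100 + (242/3 + (⅓)*(-229))) = √(-47100 + (242/3 - 229/3)) = √(-47100 + 13/3) = √(-141287/3) = I*√423861/3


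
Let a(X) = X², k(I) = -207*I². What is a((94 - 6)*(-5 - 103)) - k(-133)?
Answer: 93987639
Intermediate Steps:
a((94 - 6)*(-5 - 103)) - k(-133) = ((94 - 6)*(-5 - 103))² - (-207)*(-133)² = (88*(-108))² - (-207)*17689 = (-9504)² - 1*(-3661623) = 90326016 + 3661623 = 93987639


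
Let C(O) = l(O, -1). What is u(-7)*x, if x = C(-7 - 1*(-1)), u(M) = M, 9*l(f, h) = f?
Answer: 14/3 ≈ 4.6667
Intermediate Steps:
l(f, h) = f/9
C(O) = O/9
x = -⅔ (x = (-7 - 1*(-1))/9 = (-7 + 1)/9 = (⅑)*(-6) = -⅔ ≈ -0.66667)
u(-7)*x = -7*(-⅔) = 14/3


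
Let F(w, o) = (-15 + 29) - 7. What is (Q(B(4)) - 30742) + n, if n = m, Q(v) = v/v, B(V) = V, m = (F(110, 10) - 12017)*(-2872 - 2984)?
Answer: 70299819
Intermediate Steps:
F(w, o) = 7 (F(w, o) = 14 - 7 = 7)
m = 70330560 (m = (7 - 12017)*(-2872 - 2984) = -12010*(-5856) = 70330560)
Q(v) = 1
n = 70330560
(Q(B(4)) - 30742) + n = (1 - 30742) + 70330560 = -30741 + 70330560 = 70299819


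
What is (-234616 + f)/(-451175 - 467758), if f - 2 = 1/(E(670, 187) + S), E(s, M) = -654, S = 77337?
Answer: 17990905361/70466539239 ≈ 0.25531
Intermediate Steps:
f = 153367/76683 (f = 2 + 1/(-654 + 77337) = 2 + 1/76683 = 153367/76683 ≈ 2.0000)
(-234616 + f)/(-451175 - 467758) = (-234616 + 153367/76683)/(-451175 - 467758) = -17990905361/76683/(-918933) = -17990905361/76683*(-1/918933) = 17990905361/70466539239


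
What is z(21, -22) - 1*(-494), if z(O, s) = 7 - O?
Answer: 480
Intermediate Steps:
z(21, -22) - 1*(-494) = (7 - 1*21) - 1*(-494) = (7 - 21) + 494 = -14 + 494 = 480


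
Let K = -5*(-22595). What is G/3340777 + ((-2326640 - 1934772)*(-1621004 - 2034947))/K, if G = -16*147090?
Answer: 52047679981872800924/377424281575 ≈ 1.3790e+8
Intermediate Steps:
K = 112975
G = -2353440
G/3340777 + ((-2326640 - 1934772)*(-1621004 - 2034947))/K = -2353440/3340777 + ((-2326640 - 1934772)*(-1621004 - 2034947))/112975 = -2353440*1/3340777 - 4261412*(-3655951)*(1/112975) = -2353440/3340777 + 15579513462812*(1/112975) = -2353440/3340777 + 15579513462812/112975 = 52047679981872800924/377424281575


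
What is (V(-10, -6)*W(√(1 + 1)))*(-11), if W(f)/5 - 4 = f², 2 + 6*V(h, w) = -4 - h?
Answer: -220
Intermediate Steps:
V(h, w) = -1 - h/6 (V(h, w) = -⅓ + (-4 - h)/6 = -⅓ + (-⅔ - h/6) = -1 - h/6)
W(f) = 20 + 5*f²
(V(-10, -6)*W(√(1 + 1)))*(-11) = ((-1 - ⅙*(-10))*(20 + 5*(√(1 + 1))²))*(-11) = ((-1 + 5/3)*(20 + 5*(√2)²))*(-11) = (2*(20 + 5*2)/3)*(-11) = (2*(20 + 10)/3)*(-11) = ((⅔)*30)*(-11) = 20*(-11) = -220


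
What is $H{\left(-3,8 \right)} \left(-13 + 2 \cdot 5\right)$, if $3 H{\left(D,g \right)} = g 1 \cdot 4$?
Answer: $-32$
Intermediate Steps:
$H{\left(D,g \right)} = \frac{4 g}{3}$ ($H{\left(D,g \right)} = \frac{g 1 \cdot 4}{3} = \frac{g 4}{3} = \frac{4 g}{3}$)
$H{\left(-3,8 \right)} \left(-13 + 2 \cdot 5\right) = \frac{4}{3} \cdot 8 \left(-13 + 2 \cdot 5\right) = \frac{32 \left(-13 + 10\right)}{3} = \frac{32}{3} \left(-3\right) = -32$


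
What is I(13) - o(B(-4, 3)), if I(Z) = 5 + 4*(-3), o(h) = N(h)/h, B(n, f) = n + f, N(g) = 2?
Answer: -5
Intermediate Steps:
B(n, f) = f + n
o(h) = 2/h
I(Z) = -7 (I(Z) = 5 - 12 = -7)
I(13) - o(B(-4, 3)) = -7 - 2/(3 - 4) = -7 - 2/(-1) = -7 - 2*(-1) = -7 - 1*(-2) = -7 + 2 = -5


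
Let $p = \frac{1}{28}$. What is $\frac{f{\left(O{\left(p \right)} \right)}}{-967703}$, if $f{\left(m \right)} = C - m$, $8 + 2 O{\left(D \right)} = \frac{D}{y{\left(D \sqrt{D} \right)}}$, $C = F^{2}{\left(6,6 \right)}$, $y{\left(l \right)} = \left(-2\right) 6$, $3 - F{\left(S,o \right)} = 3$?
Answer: $- \frac{2689}{650296416} \approx -4.135 \cdot 10^{-6}$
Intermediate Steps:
$F{\left(S,o \right)} = 0$ ($F{\left(S,o \right)} = 3 - 3 = 0$)
$p = \frac{1}{28} \approx 0.035714$
$y{\left(l \right)} = -12$
$C = 0$ ($C = 0^{2} = 0$)
$O{\left(D \right)} = -4 - \frac{D}{24}$ ($O{\left(D \right)} = -4 + \frac{D \frac{1}{-12}}{2} = -4 + \frac{D \left(- \frac{1}{12}\right)}{2} = -4 + \frac{\left(- \frac{1}{12}\right) D}{2} = -4 - \frac{D}{24}$)
$f{\left(m \right)} = - m$ ($f{\left(m \right)} = 0 - m = - m$)
$\frac{f{\left(O{\left(p \right)} \right)}}{-967703} = \frac{\left(-1\right) \left(-4 - \frac{1}{672}\right)}{-967703} = - (-4 - \frac{1}{672}) \left(- \frac{1}{967703}\right) = \left(-1\right) \left(- \frac{2689}{672}\right) \left(- \frac{1}{967703}\right) = \frac{2689}{672} \left(- \frac{1}{967703}\right) = - \frac{2689}{650296416}$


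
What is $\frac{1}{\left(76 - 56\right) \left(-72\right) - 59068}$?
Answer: $- \frac{1}{60508} \approx -1.6527 \cdot 10^{-5}$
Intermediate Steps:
$\frac{1}{\left(76 - 56\right) \left(-72\right) - 59068} = \frac{1}{20 \left(-72\right) - 59068} = \frac{1}{-1440 - 59068} = \frac{1}{-60508} = - \frac{1}{60508}$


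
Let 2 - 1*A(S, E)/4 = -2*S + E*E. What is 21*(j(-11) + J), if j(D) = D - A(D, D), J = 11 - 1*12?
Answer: 11592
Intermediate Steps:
A(S, E) = 8 - 4*E**2 + 8*S (A(S, E) = 8 - 4*(-2*S + E*E) = 8 - 4*(-2*S + E**2) = 8 - 4*(E**2 - 2*S) = 8 + (-4*E**2 + 8*S) = 8 - 4*E**2 + 8*S)
J = -1 (J = 11 - 12 = -1)
j(D) = -8 - 7*D + 4*D**2 (j(D) = D - (8 - 4*D**2 + 8*D) = D + (-8 - 8*D + 4*D**2) = -8 - 7*D + 4*D**2)
21*(j(-11) + J) = 21*((-8 - 7*(-11) + 4*(-11)**2) - 1) = 21*((-8 + 77 + 4*121) - 1) = 21*((-8 + 77 + 484) - 1) = 21*(553 - 1) = 21*552 = 11592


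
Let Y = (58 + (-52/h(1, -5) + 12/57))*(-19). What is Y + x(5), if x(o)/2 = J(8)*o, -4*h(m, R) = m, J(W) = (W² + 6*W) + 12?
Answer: -3818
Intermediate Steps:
J(W) = 12 + W² + 6*W
h(m, R) = -m/4
x(o) = 248*o (x(o) = 2*((12 + 8² + 6*8)*o) = 2*((12 + 64 + 48)*o) = 2*(124*o) = 248*o)
Y = -5058 (Y = (58 + (-52/((-¼*1)) + 12/57))*(-19) = (58 + (-52/(-¼) + 12*(1/57)))*(-19) = (58 + (-52*(-4) + 4/19))*(-19) = (58 + (208 + 4/19))*(-19) = (58 + 3956/19)*(-19) = (5058/19)*(-19) = -5058)
Y + x(5) = -5058 + 248*5 = -5058 + 1240 = -3818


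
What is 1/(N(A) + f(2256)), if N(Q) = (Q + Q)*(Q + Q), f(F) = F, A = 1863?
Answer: 1/13885332 ≈ 7.2018e-8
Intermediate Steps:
N(Q) = 4*Q² (N(Q) = (2*Q)*(2*Q) = 4*Q²)
1/(N(A) + f(2256)) = 1/(4*1863² + 2256) = 1/(4*3470769 + 2256) = 1/(13883076 + 2256) = 1/13885332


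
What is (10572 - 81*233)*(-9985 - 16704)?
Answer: 221545389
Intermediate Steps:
(10572 - 81*233)*(-9985 - 16704) = (10572 - 18873)*(-26689) = -8301*(-26689) = 221545389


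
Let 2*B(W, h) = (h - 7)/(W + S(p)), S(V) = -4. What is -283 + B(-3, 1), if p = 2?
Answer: -1978/7 ≈ -282.57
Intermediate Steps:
B(W, h) = (-7 + h)/(2*(-4 + W)) (B(W, h) = ((h - 7)/(W - 4))/2 = ((-7 + h)/(-4 + W))/2 = (-7 + h)/(2*(-4 + W)))
-283 + B(-3, 1) = -283 + (-7 + 1)/(2*(-4 - 3)) = -283 + (1/2)*(-6)/(-7) = -283 + (1/2)*(-1/7)*(-6) = -283 + 3/7 = -1978/7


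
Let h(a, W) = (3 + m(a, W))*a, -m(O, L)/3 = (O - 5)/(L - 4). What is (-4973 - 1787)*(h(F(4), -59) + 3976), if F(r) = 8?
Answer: -189334080/7 ≈ -2.7048e+7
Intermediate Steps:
m(O, L) = -3*(-5 + O)/(-4 + L) (m(O, L) = -3*(O - 5)/(L - 4) = -3*(-5 + O)/(-4 + L))
h(a, W) = a*(3 + 3*(5 - a)/(-4 + W)) (h(a, W) = (3 + 3*(5 - a)/(-4 + W))*a = a*(3 + 3*(5 - a)/(-4 + W)))
(-4973 - 1787)*(h(F(4), -59) + 3976) = (-4973 - 1787)*(3*8*(1 - 59 - 1*8)/(-4 - 59) + 3976) = -6760*(3*8*(1 - 59 - 8)/(-63) + 3976) = -6760*(3*8*(-1/63)*(-66) + 3976) = -6760*(176/7 + 3976) = -6760*28008/7 = -189334080/7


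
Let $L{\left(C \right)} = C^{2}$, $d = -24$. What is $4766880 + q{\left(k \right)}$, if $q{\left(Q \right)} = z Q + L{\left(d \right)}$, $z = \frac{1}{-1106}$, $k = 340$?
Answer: $\frac{2636402998}{553} \approx 4.7675 \cdot 10^{6}$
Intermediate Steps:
$z = - \frac{1}{1106} \approx -0.00090416$
$q{\left(Q \right)} = 576 - \frac{Q}{1106}$ ($q{\left(Q \right)} = - \frac{Q}{1106} + \left(-24\right)^{2} = - \frac{Q}{1106} + 576 = 576 - \frac{Q}{1106}$)
$4766880 + q{\left(k \right)} = 4766880 + \left(576 - \frac{170}{553}\right) = 4766880 + \frac{318358}{553} = \frac{2636402998}{553}$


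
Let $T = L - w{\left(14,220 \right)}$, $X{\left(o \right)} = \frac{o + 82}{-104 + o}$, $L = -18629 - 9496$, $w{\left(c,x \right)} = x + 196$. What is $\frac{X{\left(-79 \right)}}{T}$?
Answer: $\frac{1}{1741001} \approx 5.7438 \cdot 10^{-7}$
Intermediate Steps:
$w{\left(c,x \right)} = 196 + x$
$L = -28125$
$X{\left(o \right)} = \frac{82 + o}{-104 + o}$
$T = -28541$ ($T = -28125 - \left(196 + 220\right) = -28125 - 416 = -28541$)
$\frac{X{\left(-79 \right)}}{T} = \frac{\frac{1}{-104 - 79} \left(82 - 79\right)}{-28541} = \frac{1}{-183} \cdot 3 \left(- \frac{1}{28541}\right) = \left(- \frac{1}{183}\right) 3 \left(- \frac{1}{28541}\right) = \left(- \frac{1}{61}\right) \left(- \frac{1}{28541}\right) = \frac{1}{1741001}$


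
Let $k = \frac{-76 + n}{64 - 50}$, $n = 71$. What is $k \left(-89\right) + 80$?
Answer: $\frac{1565}{14} \approx 111.79$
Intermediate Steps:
$k = - \frac{5}{14}$ ($k = \frac{-76 + 71}{64 - 50} = - \frac{5}{14} \approx -0.35714$)
$k \left(-89\right) + 80 = \left(- \frac{5}{14}\right) \left(-89\right) + 80 = \frac{445}{14} + 80 = \frac{1565}{14}$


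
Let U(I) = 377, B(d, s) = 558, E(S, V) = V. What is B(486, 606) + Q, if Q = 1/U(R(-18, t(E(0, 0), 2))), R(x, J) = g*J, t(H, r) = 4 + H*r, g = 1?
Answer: 210367/377 ≈ 558.00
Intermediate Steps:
R(x, J) = J (R(x, J) = 1*J = J)
Q = 1/377 ≈ 0.0026525
B(486, 606) + Q = 558 + 1/377 = 210367/377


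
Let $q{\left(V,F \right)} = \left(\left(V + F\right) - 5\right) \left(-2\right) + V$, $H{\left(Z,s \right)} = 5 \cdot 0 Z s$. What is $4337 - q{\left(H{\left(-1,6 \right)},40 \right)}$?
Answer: $4407$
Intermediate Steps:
$H{\left(Z,s \right)} = 0$ ($H{\left(Z,s \right)} = 0 Z s = 0 s = 0$)
$q{\left(V,F \right)} = 10 - V - 2 F$ ($q{\left(V,F \right)} = \left(\left(F + V\right) - 5\right) \left(-2\right) + V = \left(-5 + F + V\right) \left(-2\right) + V = \left(10 - 2 F - 2 V\right) + V = 10 - V - 2 F$)
$4337 - q{\left(H{\left(-1,6 \right)},40 \right)} = 4337 - \left(10 - 0 - 80\right) = 4337 - \left(10 + 0 - 80\right) = 4337 - -70 = 4337 + 70 = 4407$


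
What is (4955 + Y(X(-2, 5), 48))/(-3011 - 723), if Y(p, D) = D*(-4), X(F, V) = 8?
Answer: -4763/3734 ≈ -1.2756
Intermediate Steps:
Y(p, D) = -4*D
(4955 + Y(X(-2, 5), 48))/(-3011 - 723) = (4955 - 4*48)/(-3011 - 723) = (4955 - 192)/(-3734) = 4763*(-1/3734) = -4763/3734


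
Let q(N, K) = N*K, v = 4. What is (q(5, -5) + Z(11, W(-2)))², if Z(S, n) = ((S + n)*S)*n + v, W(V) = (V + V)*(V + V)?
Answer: 22382361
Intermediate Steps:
q(N, K) = K*N
W(V) = 4*V² (W(V) = (2*V)*(2*V) = 4*V²)
Z(S, n) = 4 + S*n*(S + n) (Z(S, n) = ((S + n)*S)*n + 4 = (S*(S + n))*n + 4 = S*n*(S + n) + 4 = 4 + S*n*(S + n))
(q(5, -5) + Z(11, W(-2)))² = (-5*5 + (4 + 11*(4*(-2)²)² + (4*(-2)²)*11²))² = (-25 + (4 + 11*(4*4)² + (4*4)*121))² = (-25 + (4 + 11*16² + 16*121))² = (-25 + (4 + 11*256 + 1936))² = (-25 + (4 + 2816 + 1936))² = (-25 + 4756)² = 4731² = 22382361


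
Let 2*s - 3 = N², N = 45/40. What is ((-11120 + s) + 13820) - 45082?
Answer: -5424623/128 ≈ -42380.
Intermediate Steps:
N = 9/8 (N = 45*(1/40) = 9/8 ≈ 1.1250)
s = 273/128 (s = 3/2 + (9/8)²/2 = 3/2 + (½)*(81/64) = 3/2 + 81/128 = 273/128 ≈ 2.1328)
((-11120 + s) + 13820) - 45082 = ((-11120 + 273/128) + 13820) - 45082 = (-1423087/128 + 13820) - 45082 = 345873/128 - 45082 = -5424623/128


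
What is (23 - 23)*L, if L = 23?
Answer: 0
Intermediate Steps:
(23 - 23)*L = (23 - 23)*23 = 0*23 = 0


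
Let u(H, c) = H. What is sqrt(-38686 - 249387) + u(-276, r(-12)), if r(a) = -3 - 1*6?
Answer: -276 + I*sqrt(288073) ≈ -276.0 + 536.72*I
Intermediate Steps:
r(a) = -9 (r(a) = -3 - 6 = -9)
sqrt(-38686 - 249387) + u(-276, r(-12)) = sqrt(-38686 - 249387) - 276 = sqrt(-288073) - 276 = I*sqrt(288073) - 276 = -276 + I*sqrt(288073)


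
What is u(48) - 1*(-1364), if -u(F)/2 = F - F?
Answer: 1364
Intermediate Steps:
u(F) = 0 (u(F) = -2*(F - F) = -2*0 = 0)
u(48) - 1*(-1364) = 0 - 1*(-1364) = 0 + 1364 = 1364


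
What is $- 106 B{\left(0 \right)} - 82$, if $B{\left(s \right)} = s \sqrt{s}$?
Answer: $-82$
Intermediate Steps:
$B{\left(s \right)} = s^{\frac{3}{2}}$
$- 106 B{\left(0 \right)} - 82 = - 106 \cdot 0^{\frac{3}{2}} - 82 = \left(-106\right) 0 - 82 = 0 - 82 = -82$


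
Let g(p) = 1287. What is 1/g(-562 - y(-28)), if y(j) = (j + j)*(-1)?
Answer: 1/1287 ≈ 0.00077700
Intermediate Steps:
y(j) = -2*j (y(j) = (2*j)*(-1) = -2*j)
1/g(-562 - y(-28)) = 1/1287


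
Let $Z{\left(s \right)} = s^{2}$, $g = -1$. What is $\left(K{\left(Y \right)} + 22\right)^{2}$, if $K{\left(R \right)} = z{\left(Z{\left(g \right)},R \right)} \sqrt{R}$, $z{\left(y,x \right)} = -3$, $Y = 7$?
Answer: $547 - 132 \sqrt{7} \approx 197.76$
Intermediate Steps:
$K{\left(R \right)} = - 3 \sqrt{R}$
$\left(K{\left(Y \right)} + 22\right)^{2} = \left(- 3 \sqrt{7} + 22\right)^{2} = \left(22 - 3 \sqrt{7}\right)^{2}$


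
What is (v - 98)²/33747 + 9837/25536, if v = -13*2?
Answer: 4929325/5862336 ≈ 0.84085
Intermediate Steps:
v = -26
(v - 98)²/33747 + 9837/25536 = (-26 - 98)²/33747 + 9837/25536 = (-124)²*(1/33747) + 9837*(1/25536) = 15376*(1/33747) + 3279/8512 = 15376/33747 + 3279/8512 = 4929325/5862336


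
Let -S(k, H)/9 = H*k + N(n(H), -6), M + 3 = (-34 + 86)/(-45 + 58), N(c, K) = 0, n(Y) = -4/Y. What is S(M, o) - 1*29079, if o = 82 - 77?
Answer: -29124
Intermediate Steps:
o = 5
M = 1 (M = -3 + (-34 + 86)/(-45 + 58) = -3 + 52/13 = -3 + 52*(1/13) = -3 + 4 = 1)
S(k, H) = -9*H*k (S(k, H) = -9*(H*k + 0) = -9*H*k)
S(M, o) - 1*29079 = -9*5*1 - 1*29079 = -45 - 29079 = -29124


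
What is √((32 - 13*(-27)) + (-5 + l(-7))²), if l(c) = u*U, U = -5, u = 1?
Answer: √483 ≈ 21.977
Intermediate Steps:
l(c) = -5 (l(c) = 1*(-5) = -5)
√((32 - 13*(-27)) + (-5 + l(-7))²) = √((32 - 13*(-27)) + (-5 - 5)²) = √((32 + 351) + (-10)²) = √(383 + 100) = √483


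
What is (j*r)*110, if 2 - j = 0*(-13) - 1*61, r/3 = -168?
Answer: -3492720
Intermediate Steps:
r = -504 (r = 3*(-168) = -504)
j = 63 (j = 2 - (0*(-13) - 1*61) = 2 - (0 - 61) = 2 - 1*(-61) = 2 + 61 = 63)
(j*r)*110 = (63*(-504))*110 = -31752*110 = -3492720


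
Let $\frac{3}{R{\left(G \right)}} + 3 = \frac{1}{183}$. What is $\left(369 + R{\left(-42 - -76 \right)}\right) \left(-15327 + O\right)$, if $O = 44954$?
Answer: $\frac{5974669701}{548} \approx 1.0903 \cdot 10^{7}$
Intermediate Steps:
$R{\left(G \right)} = - \frac{549}{548}$ ($R{\left(G \right)} = \frac{3}{-3 + \frac{1}{183}} = \frac{3}{- \frac{548}{183}} = 3 \left(- \frac{183}{548}\right) = - \frac{549}{548}$)
$\left(369 + R{\left(-42 - -76 \right)}\right) \left(-15327 + O\right) = \left(369 - \frac{549}{548}\right) \left(-15327 + 44954\right) = \frac{201663}{548} \cdot 29627 = \frac{5974669701}{548}$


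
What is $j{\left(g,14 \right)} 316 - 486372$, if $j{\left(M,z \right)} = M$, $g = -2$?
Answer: $-487004$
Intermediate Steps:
$j{\left(g,14 \right)} 316 - 486372 = \left(-2\right) 316 - 486372 = -632 - 486372 = -487004$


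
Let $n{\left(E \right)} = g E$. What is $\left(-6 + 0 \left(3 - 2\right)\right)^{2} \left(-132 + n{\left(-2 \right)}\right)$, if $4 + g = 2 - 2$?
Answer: $-4464$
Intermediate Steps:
$g = -4$ ($g = -4 + \left(2 - 2\right) = -4 + 0 = -4$)
$n{\left(E \right)} = - 4 E$
$\left(-6 + 0 \left(3 - 2\right)\right)^{2} \left(-132 + n{\left(-2 \right)}\right) = \left(-6 + 0 \left(3 - 2\right)\right)^{2} \left(-132 - -8\right) = \left(-6 + 0 \cdot 1\right)^{2} \left(-132 + 8\right) = \left(-6 + 0\right)^{2} \left(-124\right) = \left(-6\right)^{2} \left(-124\right) = 36 \left(-124\right) = -4464$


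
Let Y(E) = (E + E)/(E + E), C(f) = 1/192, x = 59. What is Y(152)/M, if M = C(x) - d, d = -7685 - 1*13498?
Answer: 192/4067137 ≈ 4.7208e-5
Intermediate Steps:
C(f) = 1/192
Y(E) = 1 (Y(E) = (2*E)/((2*E)) = (2*E)*(1/(2*E)) = 1)
d = -21183 (d = -7685 - 13498 = -21183)
M = 4067137/192 (M = 1/192 - 1*(-21183) = 1/192 + 21183 = 4067137/192 ≈ 21183.)
Y(152)/M = 1/(4067137/192) = 1*(192/4067137) = 192/4067137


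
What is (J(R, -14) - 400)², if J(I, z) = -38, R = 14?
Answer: 191844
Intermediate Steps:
(J(R, -14) - 400)² = (-38 - 400)² = (-438)² = 191844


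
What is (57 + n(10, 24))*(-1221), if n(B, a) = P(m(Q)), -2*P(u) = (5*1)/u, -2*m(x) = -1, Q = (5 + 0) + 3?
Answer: -63492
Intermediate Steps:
Q = 8 (Q = 5 + 3 = 8)
m(x) = ½ (m(x) = -½*(-1) = ½)
P(u) = -5/(2*u) (P(u) = -5*1/(2*u) = -5/(2*u))
n(B, a) = -5 (n(B, a) = -5/(2*½) = -5/2*2 = -5)
(57 + n(10, 24))*(-1221) = (57 - 5)*(-1221) = 52*(-1221) = -63492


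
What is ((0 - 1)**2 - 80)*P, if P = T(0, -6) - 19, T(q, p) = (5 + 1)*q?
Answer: 1501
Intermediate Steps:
T(q, p) = 6*q
P = -19 (P = 6*0 - 19 = 0 - 19 = -19)
((0 - 1)**2 - 80)*P = ((0 - 1)**2 - 80)*(-19) = ((-1)**2 - 80)*(-19) = (1 - 80)*(-19) = -79*(-19) = 1501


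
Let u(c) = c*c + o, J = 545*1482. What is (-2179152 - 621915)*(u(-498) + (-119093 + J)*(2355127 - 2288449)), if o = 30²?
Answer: -128609645868487890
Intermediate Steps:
o = 900
J = 807690
u(c) = 900 + c² (u(c) = c*c + 900 = c² + 900 = 900 + c²)
(-2179152 - 621915)*(u(-498) + (-119093 + J)*(2355127 - 2288449)) = (-2179152 - 621915)*((900 + (-498)²) + (-119093 + 807690)*(2355127 - 2288449)) = -2801067*((900 + 248004) + 688597*66678) = -2801067*(248904 + 45914270766) = -2801067*45914519670 = -128609645868487890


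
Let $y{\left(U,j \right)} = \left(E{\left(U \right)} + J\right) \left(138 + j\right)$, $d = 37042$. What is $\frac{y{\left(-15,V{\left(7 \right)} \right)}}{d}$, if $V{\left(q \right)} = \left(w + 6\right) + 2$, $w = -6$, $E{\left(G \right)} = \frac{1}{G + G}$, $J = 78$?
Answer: $\frac{16373}{55563} \approx 0.29467$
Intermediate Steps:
$E{\left(G \right)} = \frac{1}{2 G}$
$V{\left(q \right)} = 2$ ($V{\left(q \right)} = \left(-6 + 6\right) + 2 = 0 + 2 = 2$)
$y{\left(U,j \right)} = \left(78 + \frac{1}{2 U}\right) \left(138 + j\right)$ ($y{\left(U,j \right)} = \left(\frac{1}{2 U} + 78\right) \left(138 + j\right) = \left(78 + \frac{1}{2 U}\right) \left(138 + j\right)$)
$\frac{y{\left(-15,V{\left(7 \right)} \right)}}{d} = \frac{\frac{1}{2} \frac{1}{-15} \left(138 + 2 + 156 \left(-15\right) \left(138 + 2\right)\right)}{37042} = \frac{1}{2} \left(- \frac{1}{15}\right) \left(138 + 2 + 156 \left(-15\right) 140\right) \frac{1}{37042} = \frac{1}{2} \left(- \frac{1}{15}\right) \left(138 + 2 - 327600\right) \frac{1}{37042} = \frac{1}{2} \left(- \frac{1}{15}\right) \left(-327460\right) \frac{1}{37042} = \frac{32746}{3} \cdot \frac{1}{37042} = \frac{16373}{55563}$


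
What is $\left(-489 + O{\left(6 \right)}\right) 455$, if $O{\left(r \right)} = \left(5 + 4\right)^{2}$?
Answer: $-185640$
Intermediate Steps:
$O{\left(r \right)} = 81$ ($O{\left(r \right)} = 9^{2} = 81$)
$\left(-489 + O{\left(6 \right)}\right) 455 = \left(-489 + 81\right) 455 = \left(-408\right) 455 = -185640$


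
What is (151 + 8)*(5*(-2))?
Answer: -1590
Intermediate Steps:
(151 + 8)*(5*(-2)) = 159*(-10) = -1590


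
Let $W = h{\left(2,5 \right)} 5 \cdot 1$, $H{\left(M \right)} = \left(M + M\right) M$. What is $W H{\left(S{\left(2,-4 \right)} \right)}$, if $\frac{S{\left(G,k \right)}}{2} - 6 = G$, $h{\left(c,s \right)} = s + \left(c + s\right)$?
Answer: $30720$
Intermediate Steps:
$h{\left(c,s \right)} = c + 2 s$
$S{\left(G,k \right)} = 12 + 2 G$
$H{\left(M \right)} = 2 M^{2}$ ($H{\left(M \right)} = 2 M M = 2 M^{2}$)
$W = 60$ ($W = \left(2 + 2 \cdot 5\right) 5 \cdot 1 = \left(2 + 10\right) 5 \cdot 1 = 12 \cdot 5 \cdot 1 = 60 \cdot 1 = 60$)
$W H{\left(S{\left(2,-4 \right)} \right)} = 60 \cdot 2 \left(12 + 2 \cdot 2\right)^{2} = 60 \cdot 2 \left(12 + 4\right)^{2} = 60 \cdot 2 \cdot 16^{2} = 60 \cdot 2 \cdot 256 = 60 \cdot 512 = 30720$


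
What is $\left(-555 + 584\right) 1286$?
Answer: $37294$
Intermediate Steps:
$\left(-555 + 584\right) 1286 = 29 \cdot 1286 = 37294$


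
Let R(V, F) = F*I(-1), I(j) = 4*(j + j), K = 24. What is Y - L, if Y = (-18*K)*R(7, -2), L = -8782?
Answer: 1870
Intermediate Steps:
I(j) = 8*j (I(j) = 4*(2*j) = 8*j)
R(V, F) = -8*F (R(V, F) = F*(8*(-1)) = F*(-8) = -8*F)
Y = -6912 (Y = (-18*24)*(-8*(-2)) = -432*16 = -6912)
Y - L = -6912 - 1*(-8782) = -6912 + 8782 = 1870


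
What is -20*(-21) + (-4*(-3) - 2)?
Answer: 430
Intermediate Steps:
-20*(-21) + (-4*(-3) - 2) = 420 + (12 - 2) = 420 + 10 = 430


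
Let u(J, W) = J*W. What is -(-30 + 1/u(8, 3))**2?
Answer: -516961/576 ≈ -897.50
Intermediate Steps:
-(-30 + 1/u(8, 3))**2 = -(-30 + 1/(8*3))**2 = -(-30 + 1/24)**2 = -(-719/24)**2 = -1*516961/576 = -516961/576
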